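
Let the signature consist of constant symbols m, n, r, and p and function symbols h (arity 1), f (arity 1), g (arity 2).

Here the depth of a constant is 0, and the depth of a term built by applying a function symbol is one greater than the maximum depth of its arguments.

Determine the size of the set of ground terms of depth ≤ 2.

844

Write N_k for the number of ground terms of depth ≤ k. A term of depth ≤ k is either a constant or a function symbol applied to arguments of depth ≤ k−1, so N_k = 4 + N_{k-1} + N_{k-1} + N_{k-1}^2.
N_0 = 4
N_1 = 4 + 4 + 4 + 4^2 = 28
N_2 = 4 + 28 + 28 + 28^2 = 844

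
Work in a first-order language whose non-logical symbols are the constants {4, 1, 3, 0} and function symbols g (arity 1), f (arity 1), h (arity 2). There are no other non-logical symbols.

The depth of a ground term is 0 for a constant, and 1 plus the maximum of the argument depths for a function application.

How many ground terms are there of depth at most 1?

28

Let N_k count ground terms of depth at most k. Each non-constant term of depth ≤ k is some function symbol applied to depth-≤(k−1) arguments, giving N_k = 4 + N_{k-1} + N_{k-1} + N_{k-1}^2.
N_0 = 4
N_1 = 4 + 4 + 4 + 4^2 = 28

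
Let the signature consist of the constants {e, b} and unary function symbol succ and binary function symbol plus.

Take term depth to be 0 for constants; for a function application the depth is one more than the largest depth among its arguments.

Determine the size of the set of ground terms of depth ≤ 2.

74

If N_k denotes the number of depth-≤k ground terms, the 2 constants give N_0 = 2, and each function symbol of arity r contributes N_{k-1}^r new terms at level k: N_k = 2 + N_{k-1} + N_{k-1}^2.
N_0 = 2
N_1 = 2 + 2 + 2^2 = 8
N_2 = 2 + 8 + 8^2 = 74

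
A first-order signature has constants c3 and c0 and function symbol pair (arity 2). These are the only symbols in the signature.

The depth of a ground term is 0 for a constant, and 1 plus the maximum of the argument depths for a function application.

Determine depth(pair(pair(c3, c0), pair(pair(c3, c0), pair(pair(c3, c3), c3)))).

depth(pair(c3, c0)) = 1 + max(0, 0) = 1
depth(pair(c3, c3)) = 1 + max(0, 0) = 1
depth(pair(pair(c3, c3), c3)) = 1 + max(1, 0) = 2
depth(pair(pair(c3, c0), pair(pair(c3, c3), c3))) = 1 + max(1, 2) = 3
depth(pair(pair(c3, c0), pair(pair(c3, c0), pair(pair(c3, c3), c3)))) = 1 + max(1, 3) = 4

4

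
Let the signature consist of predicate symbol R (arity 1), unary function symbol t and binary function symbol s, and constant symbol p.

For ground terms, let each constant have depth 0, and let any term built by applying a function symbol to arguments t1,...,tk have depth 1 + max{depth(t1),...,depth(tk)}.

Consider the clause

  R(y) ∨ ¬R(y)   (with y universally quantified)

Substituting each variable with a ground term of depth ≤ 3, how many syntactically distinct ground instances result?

183

Ground terms of depth ≤ 3:
  Let N_k count ground terms of depth at most k. Each non-constant term of depth ≤ k is some function symbol applied to depth-≤(k−1) arguments, giving N_k = 1 + N_{k-1} + N_{k-1}^2.
  N_0 = 1
  N_1 = 1 + 1 + 1^2 = 3
  N_2 = 1 + 3 + 3^2 = 13
  N_3 = 1 + 13 + 13^2 = 183
So there are 183 ground terms available for substitution.
The body mentions the single quantified variable y; since ground terms form a free algebra, no two substitutions collapse to the same formula.
Number of ground instances = 183.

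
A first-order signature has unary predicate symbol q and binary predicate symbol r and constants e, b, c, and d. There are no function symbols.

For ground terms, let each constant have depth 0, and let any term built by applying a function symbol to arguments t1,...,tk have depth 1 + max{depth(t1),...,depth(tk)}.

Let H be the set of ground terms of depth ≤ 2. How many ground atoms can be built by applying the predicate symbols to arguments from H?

First count ground terms of depth ≤ 2.
With no function symbols every ground term is a constant, so there are exactly 4 ground terms at every depth bound.
N_0 = 4
N_1 = 4
N_2 = 4
So |H| = 4.
Each predicate of arity r yields |H|^r ground atoms (one per choice of an r-tuple from H):
  q: 4;  r: 4^2 = 16
Total ground atoms: 4 + 16 = 20.

20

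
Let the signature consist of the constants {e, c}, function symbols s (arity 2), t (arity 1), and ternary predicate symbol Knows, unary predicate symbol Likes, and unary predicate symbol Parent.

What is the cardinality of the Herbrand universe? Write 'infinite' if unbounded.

infinite

The signature has at least one function symbol (s, arity 2) and at least one constant (e).
Iterating s gives infinitely many distinct ground terms: e, s(e, e), s(s(e, e), s(e, e)), ...
So the Herbrand universe is infinite.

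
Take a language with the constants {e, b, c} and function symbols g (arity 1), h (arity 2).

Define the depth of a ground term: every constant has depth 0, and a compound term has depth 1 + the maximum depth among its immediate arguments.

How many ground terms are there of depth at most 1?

If N_k denotes the number of depth-≤k ground terms, the 3 constants give N_0 = 3, and each function symbol of arity r contributes N_{k-1}^r new terms at level k: N_k = 3 + N_{k-1} + N_{k-1}^2.
N_0 = 3
N_1 = 3 + 3 + 3^2 = 15

15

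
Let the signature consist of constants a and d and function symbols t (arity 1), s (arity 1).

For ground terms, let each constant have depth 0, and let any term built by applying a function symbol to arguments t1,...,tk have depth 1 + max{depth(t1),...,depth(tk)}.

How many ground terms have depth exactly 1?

4

Count level by level. With function symbols t/1, s/1, the terms of depth ≤ k are the 2 constants together with each function applied to depth-≤(k−1) tuples, so N_k = 2 + N_{k-1} + N_{k-1}.
N_0 = 2
N_1 = 2 + 2 + 2 = 6
Terms of depth exactly 1: N_1 − N_0 = 6 − 2 = 4.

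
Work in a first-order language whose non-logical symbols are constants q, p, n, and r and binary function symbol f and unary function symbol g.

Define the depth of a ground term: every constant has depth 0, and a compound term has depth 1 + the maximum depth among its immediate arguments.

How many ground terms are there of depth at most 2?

604

Let N_k = |{terms of depth ≤ k}|. Then N_0 = 4 and N_k = 4 + N_{k-1}^2 + N_{k-1} for k ≥ 1 (one summand per function symbol, arity giving the exponent).
N_0 = 4
N_1 = 4 + 4^2 + 4 = 24
N_2 = 4 + 24^2 + 24 = 604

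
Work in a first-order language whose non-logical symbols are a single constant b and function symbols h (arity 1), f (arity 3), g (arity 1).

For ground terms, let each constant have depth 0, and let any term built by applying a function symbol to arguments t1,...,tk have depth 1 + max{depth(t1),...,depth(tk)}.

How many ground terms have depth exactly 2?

69

If N_k denotes the number of depth-≤k ground terms, the 1 constant gives N_0 = 1, and each function symbol of arity r contributes N_{k-1}^r new terms at level k: N_k = 1 + N_{k-1} + N_{k-1}^3 + N_{k-1}.
N_0 = 1
N_1 = 1 + 1 + 1^3 + 1 = 4
N_2 = 1 + 4 + 4^3 + 4 = 73
Terms of depth exactly 2: N_2 − N_1 = 73 − 4 = 69.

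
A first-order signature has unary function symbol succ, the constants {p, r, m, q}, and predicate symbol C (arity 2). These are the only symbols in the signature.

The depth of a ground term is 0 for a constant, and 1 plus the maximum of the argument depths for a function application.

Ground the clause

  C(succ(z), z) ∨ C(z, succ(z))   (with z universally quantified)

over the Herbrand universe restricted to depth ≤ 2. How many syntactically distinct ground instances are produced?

Ground terms of depth ≤ 2:
  Write N_k for the number of ground terms of depth ≤ k. A term of depth ≤ k is either a constant or a function symbol applied to arguments of depth ≤ k−1, so N_k = 4 + N_{k-1}.
  N_0 = 4
  N_1 = 4 + 4 = 8
  N_2 = 4 + 8 = 12
So there are 12 ground terms available for substitution.
There is 1 variable to instantiate (z),  occurring in at least one literal, so different choices give different ground instances.
Number of ground instances = 12.

12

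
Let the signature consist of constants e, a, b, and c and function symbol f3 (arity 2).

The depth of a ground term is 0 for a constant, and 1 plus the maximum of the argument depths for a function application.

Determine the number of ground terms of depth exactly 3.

Let N_k count ground terms of depth at most k. Each non-constant term of depth ≤ k is some function symbol applied to depth-≤(k−1) arguments, giving N_k = 4 + N_{k-1}^2.
N_0 = 4
N_1 = 4 + 4^2 = 20
N_2 = 4 + 20^2 = 404
N_3 = 4 + 404^2 = 163220
Terms of depth exactly 3: N_3 − N_2 = 163220 − 404 = 162816.

162816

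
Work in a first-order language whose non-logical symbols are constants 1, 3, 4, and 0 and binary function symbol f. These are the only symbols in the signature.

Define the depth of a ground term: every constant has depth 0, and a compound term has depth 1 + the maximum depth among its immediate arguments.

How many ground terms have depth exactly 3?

162816

Let N_k count ground terms of depth at most k. Each non-constant term of depth ≤ k is some function symbol applied to depth-≤(k−1) arguments, giving N_k = 4 + N_{k-1}^2.
N_0 = 4
N_1 = 4 + 4^2 = 20
N_2 = 4 + 20^2 = 404
N_3 = 4 + 404^2 = 163220
Terms of depth exactly 3: N_3 − N_2 = 163220 − 404 = 162816.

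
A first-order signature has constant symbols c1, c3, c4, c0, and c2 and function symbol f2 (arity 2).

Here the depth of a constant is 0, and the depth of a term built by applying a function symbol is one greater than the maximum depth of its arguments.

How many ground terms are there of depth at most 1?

30

Write N_k for the number of ground terms of depth ≤ k. A term of depth ≤ k is either a constant or a function symbol applied to arguments of depth ≤ k−1, so N_k = 5 + N_{k-1}^2.
N_0 = 5
N_1 = 5 + 5^2 = 30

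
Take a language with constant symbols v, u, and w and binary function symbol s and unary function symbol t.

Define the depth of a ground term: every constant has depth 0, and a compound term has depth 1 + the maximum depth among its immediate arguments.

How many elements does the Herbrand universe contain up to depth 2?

Write N_k for the number of ground terms of depth ≤ k. A term of depth ≤ k is either a constant or a function symbol applied to arguments of depth ≤ k−1, so N_k = 3 + N_{k-1}^2 + N_{k-1}.
N_0 = 3
N_1 = 3 + 3^2 + 3 = 15
N_2 = 3 + 15^2 + 15 = 243

243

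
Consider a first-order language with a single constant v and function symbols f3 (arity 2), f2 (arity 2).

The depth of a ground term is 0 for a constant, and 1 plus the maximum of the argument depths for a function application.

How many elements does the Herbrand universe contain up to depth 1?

Let N_k count ground terms of depth at most k. Each non-constant term of depth ≤ k is some function symbol applied to depth-≤(k−1) arguments, giving N_k = 1 + N_{k-1}^2 + N_{k-1}^2.
N_0 = 1
N_1 = 1 + 1^2 + 1^2 = 3
Explicitly: v, f3(v, v), f2(v, v).

3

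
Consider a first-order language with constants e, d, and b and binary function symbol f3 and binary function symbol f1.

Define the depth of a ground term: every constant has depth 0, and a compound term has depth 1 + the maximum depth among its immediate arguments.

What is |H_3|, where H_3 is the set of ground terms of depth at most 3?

If N_k denotes the number of depth-≤k ground terms, the 3 constants give N_0 = 3, and each function symbol of arity r contributes N_{k-1}^r new terms at level k: N_k = 3 + N_{k-1}^2 + N_{k-1}^2.
N_0 = 3
N_1 = 3 + 3^2 + 3^2 = 21
N_2 = 3 + 21^2 + 21^2 = 885
N_3 = 3 + 885^2 + 885^2 = 1566453

1566453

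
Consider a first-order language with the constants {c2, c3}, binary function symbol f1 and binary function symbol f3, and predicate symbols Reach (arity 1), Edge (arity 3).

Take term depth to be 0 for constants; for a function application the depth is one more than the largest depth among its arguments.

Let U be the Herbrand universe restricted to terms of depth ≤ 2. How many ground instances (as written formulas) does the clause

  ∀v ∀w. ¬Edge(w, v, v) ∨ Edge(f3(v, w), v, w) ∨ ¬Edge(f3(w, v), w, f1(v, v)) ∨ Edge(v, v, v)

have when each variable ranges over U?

Ground terms of depth ≤ 2:
  Write N_k for the number of ground terms of depth ≤ k. A term of depth ≤ k is either a constant or a function symbol applied to arguments of depth ≤ k−1, so N_k = 2 + N_{k-1}^2 + N_{k-1}^2.
  N_0 = 2
  N_1 = 2 + 2^2 + 2^2 = 10
  N_2 = 2 + 10^2 + 10^2 = 202
So there are 202 ground terms available for substitution.
The clause has 2 distinct variables (v, w), each appearing in the body. In the free term algebra distinct substitutions yield syntactically distinct ground instances.
Number of ground instances = 202^2 = 40804.

40804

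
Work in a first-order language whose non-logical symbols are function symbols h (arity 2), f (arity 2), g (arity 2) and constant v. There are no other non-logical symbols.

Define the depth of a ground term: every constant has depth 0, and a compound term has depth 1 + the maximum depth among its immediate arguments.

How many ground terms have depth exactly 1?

Write N_k for the number of ground terms of depth ≤ k. A term of depth ≤ k is either a constant or a function symbol applied to arguments of depth ≤ k−1, so N_k = 1 + N_{k-1}^2 + N_{k-1}^2 + N_{k-1}^2.
N_0 = 1
N_1 = 1 + 1^2 + 1^2 + 1^2 = 4
Terms of depth exactly 1: N_1 − N_0 = 4 − 1 = 3.

3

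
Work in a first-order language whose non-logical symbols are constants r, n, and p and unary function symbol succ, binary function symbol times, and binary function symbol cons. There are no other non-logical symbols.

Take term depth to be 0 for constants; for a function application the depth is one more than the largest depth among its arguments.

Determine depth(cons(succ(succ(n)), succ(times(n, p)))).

3

depth(succ(n)) = 1 + depth(n) = 1 + 0 = 1
depth(succ(succ(n))) = 1 + depth(succ(n)) = 1 + 1 = 2
depth(times(n, p)) = 1 + max(0, 0) = 1
depth(succ(times(n, p))) = 1 + depth(times(n, p)) = 1 + 1 = 2
depth(cons(succ(succ(n)), succ(times(n, p)))) = 1 + max(2, 2) = 3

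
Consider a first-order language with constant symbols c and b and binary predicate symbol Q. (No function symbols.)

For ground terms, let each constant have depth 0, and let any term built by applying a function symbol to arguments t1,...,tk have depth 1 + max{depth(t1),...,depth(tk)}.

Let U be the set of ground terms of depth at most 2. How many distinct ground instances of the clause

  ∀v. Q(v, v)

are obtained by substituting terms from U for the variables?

Ground terms of depth ≤ 2:
  With no function symbols every ground term is a constant, so there are exactly 2 ground terms at every depth bound.
  N_0 = 2
  N_1 = 2
  N_2 = 2
So there are 2 ground terms available for substitution.
There is 1 variable to instantiate (v),  occurring in at least one literal, so different choices give different ground instances.
Number of ground instances = 2.

2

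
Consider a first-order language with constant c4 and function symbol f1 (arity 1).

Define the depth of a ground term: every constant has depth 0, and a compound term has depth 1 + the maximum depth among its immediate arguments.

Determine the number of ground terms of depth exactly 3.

1

Let N_k count ground terms of depth at most k. Each non-constant term of depth ≤ k is some function symbol applied to depth-≤(k−1) arguments, giving N_k = 1 + N_{k-1}.
N_0 = 1
N_1 = 1 + 1 = 2
N_2 = 1 + 2 = 3
N_3 = 1 + 3 = 4
Terms of depth exactly 3: N_3 − N_2 = 4 − 3 = 1.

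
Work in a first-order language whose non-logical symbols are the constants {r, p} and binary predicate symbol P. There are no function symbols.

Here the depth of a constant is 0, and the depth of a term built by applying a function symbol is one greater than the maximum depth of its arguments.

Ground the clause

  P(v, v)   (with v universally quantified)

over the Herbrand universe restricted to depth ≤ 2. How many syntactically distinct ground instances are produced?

Ground terms of depth ≤ 2:
  With no function symbols every ground term is a constant, so there are exactly 2 ground terms at every depth bound.
  N_0 = 2
  N_1 = 2
  N_2 = 2
  Explicitly: r, p.
So there are 2 ground terms available for substitution.
The variable v ranges independently over the available ground terms, and distinct assignments produce distinct instances.
Number of ground instances = 2.

2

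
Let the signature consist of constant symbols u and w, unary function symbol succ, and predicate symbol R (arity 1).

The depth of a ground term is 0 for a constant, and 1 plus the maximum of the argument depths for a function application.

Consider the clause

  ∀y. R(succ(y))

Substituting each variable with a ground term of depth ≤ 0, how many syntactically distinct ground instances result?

Ground terms of depth ≤ 0:
  If N_k denotes the number of depth-≤k ground terms, the 2 constants give N_0 = 2, and each function symbol of arity r contributes N_{k-1}^r new terms at level k: N_k = 2 + N_{k-1}.
  N_0 = 2
So there are 2 ground terms available for substitution.
The body mentions the single quantified variable y; since ground terms form a free algebra, no two substitutions collapse to the same formula.
Number of ground instances = 2.

2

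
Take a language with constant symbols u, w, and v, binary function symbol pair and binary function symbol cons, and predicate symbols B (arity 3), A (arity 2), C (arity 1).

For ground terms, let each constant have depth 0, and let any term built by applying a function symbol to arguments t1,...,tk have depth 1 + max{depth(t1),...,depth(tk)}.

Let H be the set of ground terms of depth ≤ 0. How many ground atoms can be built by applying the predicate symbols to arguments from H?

First count ground terms of depth ≤ 0.
Let N_k count ground terms of depth at most k. Each non-constant term of depth ≤ k is some function symbol applied to depth-≤(k−1) arguments, giving N_k = 3 + N_{k-1}^2 + N_{k-1}^2.
N_0 = 3
So |H| = 3.
Ground atoms are formed by filling each argument slot of a predicate with a term from H, so an r-ary predicate gives |H|^r atoms:
  B: 3^3 = 27;  A: 3^2 = 9;  C: 3
Total ground atoms: 27 + 9 + 3 = 39.

39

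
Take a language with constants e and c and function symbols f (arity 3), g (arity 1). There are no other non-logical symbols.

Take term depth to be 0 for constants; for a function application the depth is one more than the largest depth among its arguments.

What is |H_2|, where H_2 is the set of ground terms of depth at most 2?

If N_k denotes the number of depth-≤k ground terms, the 2 constants give N_0 = 2, and each function symbol of arity r contributes N_{k-1}^r new terms at level k: N_k = 2 + N_{k-1}^3 + N_{k-1}.
N_0 = 2
N_1 = 2 + 2^3 + 2 = 12
N_2 = 2 + 12^3 + 12 = 1742

1742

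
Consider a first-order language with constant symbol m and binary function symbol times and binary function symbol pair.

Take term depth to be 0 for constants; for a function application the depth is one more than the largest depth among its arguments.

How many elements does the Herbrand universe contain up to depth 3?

723

Let N_k count ground terms of depth at most k. Each non-constant term of depth ≤ k is some function symbol applied to depth-≤(k−1) arguments, giving N_k = 1 + N_{k-1}^2 + N_{k-1}^2.
N_0 = 1
N_1 = 1 + 1^2 + 1^2 = 3
N_2 = 1 + 3^2 + 3^2 = 19
N_3 = 1 + 19^2 + 19^2 = 723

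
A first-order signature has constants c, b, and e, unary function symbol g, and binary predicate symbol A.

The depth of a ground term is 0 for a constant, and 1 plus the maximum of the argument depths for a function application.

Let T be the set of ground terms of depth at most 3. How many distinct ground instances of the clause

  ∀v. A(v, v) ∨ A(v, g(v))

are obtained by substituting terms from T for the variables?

12

Ground terms of depth ≤ 3:
  Write N_k for the number of ground terms of depth ≤ k. A term of depth ≤ k is either a constant or a function symbol applied to arguments of depth ≤ k−1, so N_k = 3 + N_{k-1}.
  N_0 = 3
  N_1 = 3 + 3 = 6
  N_2 = 3 + 6 = 9
  N_3 = 3 + 9 = 12
So there are 12 ground terms available for substitution.
The body mentions the single quantified variable v; since ground terms form a free algebra, no two substitutions collapse to the same formula.
Number of ground instances = 12.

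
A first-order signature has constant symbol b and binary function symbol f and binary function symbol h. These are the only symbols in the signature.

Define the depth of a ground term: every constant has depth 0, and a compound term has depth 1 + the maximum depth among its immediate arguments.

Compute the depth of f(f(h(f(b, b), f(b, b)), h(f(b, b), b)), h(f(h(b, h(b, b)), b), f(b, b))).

5

depth(f(b, b)) = 1 + max(0, 0) = 1
depth(h(f(b, b), f(b, b))) = 1 + max(1, 1) = 2
depth(h(f(b, b), b)) = 1 + max(1, 0) = 2
depth(f(h(f(b, b), f(b, b)), h(f(b, b), b))) = 1 + max(2, 2) = 3
depth(h(b, b)) = 1 + max(0, 0) = 1
depth(h(b, h(b, b))) = 1 + max(0, 1) = 2
depth(f(h(b, h(b, b)), b)) = 1 + max(2, 0) = 3
depth(h(f(h(b, h(b, b)), b), f(b, b))) = 1 + max(3, 1) = 4
depth(f(f(h(f(b, b), f(b, b)), h(f(b, b), b)), h(f(h(b, h(b, b)), b), f(b, b)))) = 1 + max(3, 4) = 5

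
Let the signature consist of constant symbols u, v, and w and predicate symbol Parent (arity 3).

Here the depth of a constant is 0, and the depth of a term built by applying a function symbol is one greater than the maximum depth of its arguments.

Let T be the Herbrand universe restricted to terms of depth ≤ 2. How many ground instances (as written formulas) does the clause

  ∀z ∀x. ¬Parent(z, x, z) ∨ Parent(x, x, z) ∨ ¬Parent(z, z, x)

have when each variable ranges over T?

9

Ground terms of depth ≤ 2:
  With no function symbols every ground term is a constant, so there are exactly 3 ground terms at every depth bound.
  N_0 = 3
  N_1 = 3
  N_2 = 3
  Explicitly: u, v, w.
So there are 3 ground terms available for substitution.
Each of z, x ranges independently over the available ground terms, and distinct assignments produce distinct instances.
Number of ground instances = 3^2 = 9.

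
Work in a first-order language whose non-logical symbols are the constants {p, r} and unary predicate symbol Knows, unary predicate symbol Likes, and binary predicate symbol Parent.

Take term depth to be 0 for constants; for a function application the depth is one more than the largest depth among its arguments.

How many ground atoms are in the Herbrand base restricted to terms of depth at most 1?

First count ground terms of depth ≤ 1.
With no function symbols every ground term is a constant, so there are exactly 2 ground terms at every depth bound.
N_0 = 2
N_1 = 2
Explicitly: p, r.
So |H| = 2.
For each predicate symbol, the number of ground atoms is |H| raised to its arity; summing:
  Knows: 2;  Likes: 2;  Parent: 2^2 = 4
Total ground atoms: 2 + 2 + 4 = 8.

8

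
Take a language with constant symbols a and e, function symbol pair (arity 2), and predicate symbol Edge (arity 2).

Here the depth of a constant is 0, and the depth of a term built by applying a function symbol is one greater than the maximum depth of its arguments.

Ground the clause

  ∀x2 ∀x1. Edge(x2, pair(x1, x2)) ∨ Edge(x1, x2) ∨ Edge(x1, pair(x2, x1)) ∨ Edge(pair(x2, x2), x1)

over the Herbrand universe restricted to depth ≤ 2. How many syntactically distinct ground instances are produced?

Ground terms of depth ≤ 2:
  Let N_k count ground terms of depth at most k. Each non-constant term of depth ≤ k is some function symbol applied to depth-≤(k−1) arguments, giving N_k = 2 + N_{k-1}^2.
  N_0 = 2
  N_1 = 2 + 2^2 = 6
  N_2 = 2 + 6^2 = 38
So there are 38 ground terms available for substitution.
There are 2 variables to instantiate (x2, x1), each occurring in at least one literal, so different choices give different ground instances.
Number of ground instances = 38^2 = 1444.

1444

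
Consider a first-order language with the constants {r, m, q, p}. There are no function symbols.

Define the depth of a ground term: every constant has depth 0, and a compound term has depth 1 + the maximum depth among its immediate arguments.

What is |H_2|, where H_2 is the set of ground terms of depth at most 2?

4

With no function symbols every ground term is a constant, so there are exactly 4 ground terms at every depth bound.
N_0 = 4
N_1 = 4
N_2 = 4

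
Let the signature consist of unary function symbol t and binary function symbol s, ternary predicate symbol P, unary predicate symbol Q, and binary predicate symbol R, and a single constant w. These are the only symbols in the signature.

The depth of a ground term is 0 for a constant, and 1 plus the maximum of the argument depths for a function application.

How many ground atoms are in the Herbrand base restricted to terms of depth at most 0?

3

First count ground terms of depth ≤ 0.
Count level by level. With function symbols t/1, s/2, the terms of depth ≤ k are the 1 constant together with each function applied to depth-≤(k−1) tuples, so N_k = 1 + N_{k-1} + N_{k-1}^2.
N_0 = 1
So |H| = 1.
Each predicate of arity r yields |H|^r ground atoms (one per choice of an r-tuple from H):
  P: 1^3 = 1;  Q: 1;  R: 1^2 = 1
Total ground atoms: 1 + 1 + 1 = 3.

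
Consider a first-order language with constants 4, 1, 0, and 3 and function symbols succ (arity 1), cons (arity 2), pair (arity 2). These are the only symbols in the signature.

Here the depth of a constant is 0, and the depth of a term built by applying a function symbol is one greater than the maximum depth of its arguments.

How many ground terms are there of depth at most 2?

If N_k denotes the number of depth-≤k ground terms, the 4 constants give N_0 = 4, and each function symbol of arity r contributes N_{k-1}^r new terms at level k: N_k = 4 + N_{k-1} + N_{k-1}^2 + N_{k-1}^2.
N_0 = 4
N_1 = 4 + 4 + 4^2 + 4^2 = 40
N_2 = 4 + 40 + 40^2 + 40^2 = 3244

3244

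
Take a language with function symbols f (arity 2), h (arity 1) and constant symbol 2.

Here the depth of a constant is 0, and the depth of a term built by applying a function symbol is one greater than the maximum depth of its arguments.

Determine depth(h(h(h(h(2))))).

4

depth(h(2)) = 1 + depth(2) = 1 + 0 = 1
depth(h(h(2))) = 1 + depth(h(2)) = 1 + 1 = 2
depth(h(h(h(2)))) = 1 + depth(h(h(2))) = 1 + 2 = 3
depth(h(h(h(h(2))))) = 1 + depth(h(h(h(2)))) = 1 + 3 = 4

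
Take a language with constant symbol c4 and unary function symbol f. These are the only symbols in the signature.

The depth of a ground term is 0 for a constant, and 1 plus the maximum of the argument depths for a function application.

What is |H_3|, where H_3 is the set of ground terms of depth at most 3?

Count level by level. With function symbols f/1, the terms of depth ≤ k are the 1 constant together with each function applied to depth-≤(k−1) tuples, so N_k = 1 + N_{k-1}.
N_0 = 1
N_1 = 1 + 1 = 2
N_2 = 1 + 2 = 3
N_3 = 1 + 3 = 4
Explicitly: c4, f(c4), f(f(c4)), f(f(f(c4))).

4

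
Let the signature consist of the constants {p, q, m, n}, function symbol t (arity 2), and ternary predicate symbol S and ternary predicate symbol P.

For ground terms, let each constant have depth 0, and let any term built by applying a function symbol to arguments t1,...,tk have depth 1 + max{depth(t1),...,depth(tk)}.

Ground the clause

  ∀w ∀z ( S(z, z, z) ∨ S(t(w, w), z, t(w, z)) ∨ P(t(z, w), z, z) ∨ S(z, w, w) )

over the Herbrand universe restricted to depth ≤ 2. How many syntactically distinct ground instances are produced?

163216

Ground terms of depth ≤ 2:
  Count level by level. With function symbols t/2, the terms of depth ≤ k are the 4 constants together with each function applied to depth-≤(k−1) tuples, so N_k = 4 + N_{k-1}^2.
  N_0 = 4
  N_1 = 4 + 4^2 = 20
  N_2 = 4 + 20^2 = 404
So there are 404 ground terms available for substitution.
Each of w, z ranges independently over the available ground terms, and distinct assignments produce distinct instances.
Number of ground instances = 404^2 = 163216.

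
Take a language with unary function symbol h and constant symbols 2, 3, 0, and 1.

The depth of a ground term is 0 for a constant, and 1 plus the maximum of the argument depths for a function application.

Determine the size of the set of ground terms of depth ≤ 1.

8

Write N_k for the number of ground terms of depth ≤ k. A term of depth ≤ k is either a constant or a function symbol applied to arguments of depth ≤ k−1, so N_k = 4 + N_{k-1}.
N_0 = 4
N_1 = 4 + 4 = 8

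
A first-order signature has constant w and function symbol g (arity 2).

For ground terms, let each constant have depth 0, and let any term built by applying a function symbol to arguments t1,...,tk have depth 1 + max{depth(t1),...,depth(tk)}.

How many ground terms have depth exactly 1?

1

If N_k denotes the number of depth-≤k ground terms, the 1 constant gives N_0 = 1, and each function symbol of arity r contributes N_{k-1}^r new terms at level k: N_k = 1 + N_{k-1}^2.
N_0 = 1
N_1 = 1 + 1^2 = 2
Terms of depth exactly 1: N_1 − N_0 = 2 − 1 = 1.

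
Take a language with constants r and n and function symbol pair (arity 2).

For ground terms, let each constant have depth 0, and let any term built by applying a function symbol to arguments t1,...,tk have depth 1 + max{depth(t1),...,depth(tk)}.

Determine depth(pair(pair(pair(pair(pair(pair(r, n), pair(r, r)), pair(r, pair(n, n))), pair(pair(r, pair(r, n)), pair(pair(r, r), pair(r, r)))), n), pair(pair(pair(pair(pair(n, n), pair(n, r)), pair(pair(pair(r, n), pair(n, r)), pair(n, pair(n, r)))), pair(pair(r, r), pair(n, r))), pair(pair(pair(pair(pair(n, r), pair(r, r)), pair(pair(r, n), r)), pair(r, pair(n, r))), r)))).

depth(pair(r, n)) = 1 + max(0, 0) = 1
depth(pair(r, r)) = 1 + max(0, 0) = 1
depth(pair(pair(r, n), pair(r, r))) = 1 + max(1, 1) = 2
depth(pair(n, n)) = 1 + max(0, 0) = 1
depth(pair(r, pair(n, n))) = 1 + max(0, 1) = 2
depth(pair(pair(pair(r, n), pair(r, r)), pair(r, pair(n, n)))) = 1 + max(2, 2) = 3
depth(pair(r, pair(r, n))) = 1 + max(0, 1) = 2
depth(pair(pair(r, r), pair(r, r))) = 1 + max(1, 1) = 2
depth(pair(pair(r, pair(r, n)), pair(pair(r, r), pair(r, r)))) = 1 + max(2, 2) = 3
depth(pair(pair(pair(pair(r, n), pair(r, r)), pair(r, pair(n, n))), pair(pair(r, pair(r, n)), pair(pair(r, r), pair(r, r))))) = 1 + max(3, 3) = 4
depth(pair(pair(pair(pair(pair(r, n), pair(r, r)), pair(r, pair(n, n))), pair(pair(r, pair(r, n)), pair(pair(r, r), pair(r, r)))), n)) = 1 + max(4, 0) = 5
depth(pair(n, r)) = 1 + max(0, 0) = 1
depth(pair(pair(n, n), pair(n, r))) = 1 + max(1, 1) = 2
depth(pair(pair(r, n), pair(n, r))) = 1 + max(1, 1) = 2
depth(pair(n, pair(n, r))) = 1 + max(0, 1) = 2
depth(pair(pair(pair(r, n), pair(n, r)), pair(n, pair(n, r)))) = 1 + max(2, 2) = 3
depth(pair(pair(pair(n, n), pair(n, r)), pair(pair(pair(r, n), pair(n, r)), pair(n, pair(n, r))))) = 1 + max(2, 3) = 4
depth(pair(pair(r, r), pair(n, r))) = 1 + max(1, 1) = 2
depth(pair(pair(pair(pair(n, n), pair(n, r)), pair(pair(pair(r, n), pair(n, r)), pair(n, pair(n, r)))), pair(pair(r, r), pair(n, r)))) = 1 + max(4, 2) = 5
depth(pair(pair(n, r), pair(r, r))) = 1 + max(1, 1) = 2
depth(pair(pair(r, n), r)) = 1 + max(1, 0) = 2
depth(pair(pair(pair(n, r), pair(r, r)), pair(pair(r, n), r))) = 1 + max(2, 2) = 3
depth(pair(r, pair(n, r))) = 1 + max(0, 1) = 2
depth(pair(pair(pair(pair(n, r), pair(r, r)), pair(pair(r, n), r)), pair(r, pair(n, r)))) = 1 + max(3, 2) = 4
depth(pair(pair(pair(pair(pair(n, r), pair(r, r)), pair(pair(r, n), r)), pair(r, pair(n, r))), r)) = 1 + max(4, 0) = 5
depth(pair(pair(pair(pair(pair(n, n), pair(n, r)), pair(pair(pair(r, n), pair(n, r)), pair(n, pair(n, r)))), pair(pair(r, r), pair(n, r))), pair(pair(pair(pair(pair(n, r), pair(r, r)), pair(pair(r, n), r)), pair(r, pair(n, r))), r))) = 1 + max(5, 5) = 6
depth(pair(pair(pair(pair(pair(pair(r, n), pair(r, r)), pair(r, pair(n, n))), pair(pair(r, pair(r, n)), pair(pair(r, r), pair(r, r)))), n), pair(pair(pair(pair(pair(n, n), pair(n, r)), pair(pair(pair(r, n), pair(n, r)), pair(n, pair(n, r)))), pair(pair(r, r), pair(n, r))), pair(pair(pair(pair(pair(n, r), pair(r, r)), pair(pair(r, n), r)), pair(r, pair(n, r))), r)))) = 1 + max(5, 6) = 7

7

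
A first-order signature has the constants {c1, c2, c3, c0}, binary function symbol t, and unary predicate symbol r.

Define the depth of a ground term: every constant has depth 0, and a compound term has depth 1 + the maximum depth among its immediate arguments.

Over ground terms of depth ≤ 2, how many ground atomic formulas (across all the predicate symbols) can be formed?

404

First count ground terms of depth ≤ 2.
Let N_k = |{terms of depth ≤ k}|. Then N_0 = 4 and N_k = 4 + N_{k-1}^2 for k ≥ 1 (one summand per function symbol, arity giving the exponent).
N_0 = 4
N_1 = 4 + 4^2 = 20
N_2 = 4 + 20^2 = 404
So |H| = 404.
Ground atoms are formed by filling each argument slot of a predicate with a term from H, so an r-ary predicate gives |H|^r atoms:
  r: 404
Total ground atoms: 404.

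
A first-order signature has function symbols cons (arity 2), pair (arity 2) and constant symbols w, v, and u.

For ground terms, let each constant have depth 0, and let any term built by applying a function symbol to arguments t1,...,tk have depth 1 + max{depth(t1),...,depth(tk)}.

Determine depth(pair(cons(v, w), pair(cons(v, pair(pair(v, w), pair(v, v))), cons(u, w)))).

depth(cons(v, w)) = 1 + max(0, 0) = 1
depth(pair(v, w)) = 1 + max(0, 0) = 1
depth(pair(v, v)) = 1 + max(0, 0) = 1
depth(pair(pair(v, w), pair(v, v))) = 1 + max(1, 1) = 2
depth(cons(v, pair(pair(v, w), pair(v, v)))) = 1 + max(0, 2) = 3
depth(cons(u, w)) = 1 + max(0, 0) = 1
depth(pair(cons(v, pair(pair(v, w), pair(v, v))), cons(u, w))) = 1 + max(3, 1) = 4
depth(pair(cons(v, w), pair(cons(v, pair(pair(v, w), pair(v, v))), cons(u, w)))) = 1 + max(1, 4) = 5

5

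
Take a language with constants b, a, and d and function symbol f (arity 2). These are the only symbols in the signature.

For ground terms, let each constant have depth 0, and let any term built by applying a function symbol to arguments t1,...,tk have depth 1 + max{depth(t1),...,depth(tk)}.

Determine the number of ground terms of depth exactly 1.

Let N_k = |{terms of depth ≤ k}|. Then N_0 = 3 and N_k = 3 + N_{k-1}^2 for k ≥ 1 (one summand per function symbol, arity giving the exponent).
N_0 = 3
N_1 = 3 + 3^2 = 12
Terms of depth exactly 1: N_1 − N_0 = 12 − 3 = 9.

9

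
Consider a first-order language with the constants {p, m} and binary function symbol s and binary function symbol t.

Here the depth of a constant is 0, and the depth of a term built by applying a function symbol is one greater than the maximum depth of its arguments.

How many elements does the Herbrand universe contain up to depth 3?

81610

Count level by level. With function symbols s/2, t/2, the terms of depth ≤ k are the 2 constants together with each function applied to depth-≤(k−1) tuples, so N_k = 2 + N_{k-1}^2 + N_{k-1}^2.
N_0 = 2
N_1 = 2 + 2^2 + 2^2 = 10
N_2 = 2 + 10^2 + 10^2 = 202
N_3 = 2 + 202^2 + 202^2 = 81610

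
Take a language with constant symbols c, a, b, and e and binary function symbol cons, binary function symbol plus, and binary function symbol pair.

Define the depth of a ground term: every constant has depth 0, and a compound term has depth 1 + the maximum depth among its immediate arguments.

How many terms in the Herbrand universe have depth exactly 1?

Let N_k count ground terms of depth at most k. Each non-constant term of depth ≤ k is some function symbol applied to depth-≤(k−1) arguments, giving N_k = 4 + N_{k-1}^2 + N_{k-1}^2 + N_{k-1}^2.
N_0 = 4
N_1 = 4 + 4^2 + 4^2 + 4^2 = 52
Terms of depth exactly 1: N_1 − N_0 = 52 − 4 = 48.

48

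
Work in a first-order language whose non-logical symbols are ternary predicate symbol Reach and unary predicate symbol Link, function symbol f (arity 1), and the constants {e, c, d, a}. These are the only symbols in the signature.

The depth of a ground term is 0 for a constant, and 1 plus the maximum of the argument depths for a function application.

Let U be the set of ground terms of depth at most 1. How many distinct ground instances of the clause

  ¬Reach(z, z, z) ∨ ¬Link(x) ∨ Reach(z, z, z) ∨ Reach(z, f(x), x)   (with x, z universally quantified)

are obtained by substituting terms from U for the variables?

64

Ground terms of depth ≤ 1:
  Write N_k for the number of ground terms of depth ≤ k. A term of depth ≤ k is either a constant or a function symbol applied to arguments of depth ≤ k−1, so N_k = 4 + N_{k-1}.
  N_0 = 4
  N_1 = 4 + 4 = 8
So there are 8 ground terms available for substitution.
Each of x, z ranges independently over the available ground terms, and distinct assignments produce distinct instances.
Number of ground instances = 8^2 = 64.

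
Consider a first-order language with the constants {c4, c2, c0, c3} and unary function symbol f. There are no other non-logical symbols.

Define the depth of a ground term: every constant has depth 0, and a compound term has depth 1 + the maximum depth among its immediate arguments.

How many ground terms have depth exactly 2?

Let N_k = |{terms of depth ≤ k}|. Then N_0 = 4 and N_k = 4 + N_{k-1} for k ≥ 1 (one summand per function symbol, arity giving the exponent).
N_0 = 4
N_1 = 4 + 4 = 8
N_2 = 4 + 8 = 12
Terms of depth exactly 2: N_2 − N_1 = 12 − 8 = 4.

4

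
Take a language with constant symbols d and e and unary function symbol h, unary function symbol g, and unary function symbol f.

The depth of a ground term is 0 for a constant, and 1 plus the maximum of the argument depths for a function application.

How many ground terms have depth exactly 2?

18

Count level by level. With function symbols h/1, g/1, f/1, the terms of depth ≤ k are the 2 constants together with each function applied to depth-≤(k−1) tuples, so N_k = 2 + N_{k-1} + N_{k-1} + N_{k-1}.
N_0 = 2
N_1 = 2 + 2 + 2 + 2 = 8
N_2 = 2 + 8 + 8 + 8 = 26
Terms of depth exactly 2: N_2 − N_1 = 26 − 8 = 18.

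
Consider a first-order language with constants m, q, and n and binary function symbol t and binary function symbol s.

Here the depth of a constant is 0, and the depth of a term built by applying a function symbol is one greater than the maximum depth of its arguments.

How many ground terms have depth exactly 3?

Write N_k for the number of ground terms of depth ≤ k. A term of depth ≤ k is either a constant or a function symbol applied to arguments of depth ≤ k−1, so N_k = 3 + N_{k-1}^2 + N_{k-1}^2.
N_0 = 3
N_1 = 3 + 3^2 + 3^2 = 21
N_2 = 3 + 21^2 + 21^2 = 885
N_3 = 3 + 885^2 + 885^2 = 1566453
Terms of depth exactly 3: N_3 − N_2 = 1566453 − 885 = 1565568.

1565568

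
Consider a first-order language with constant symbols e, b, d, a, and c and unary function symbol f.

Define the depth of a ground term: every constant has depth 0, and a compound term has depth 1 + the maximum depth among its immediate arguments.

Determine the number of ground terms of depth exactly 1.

5

Let N_k = |{terms of depth ≤ k}|. Then N_0 = 5 and N_k = 5 + N_{k-1} for k ≥ 1 (one summand per function symbol, arity giving the exponent).
N_0 = 5
N_1 = 5 + 5 = 10
Terms of depth exactly 1: N_1 − N_0 = 10 − 5 = 5.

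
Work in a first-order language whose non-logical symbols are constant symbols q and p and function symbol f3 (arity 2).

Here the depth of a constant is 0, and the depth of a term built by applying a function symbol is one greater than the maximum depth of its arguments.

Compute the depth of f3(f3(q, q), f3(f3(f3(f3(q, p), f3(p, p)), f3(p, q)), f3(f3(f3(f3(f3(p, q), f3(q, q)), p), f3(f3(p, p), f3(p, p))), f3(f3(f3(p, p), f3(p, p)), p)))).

7

depth(f3(q, q)) = 1 + max(0, 0) = 1
depth(f3(q, p)) = 1 + max(0, 0) = 1
depth(f3(p, p)) = 1 + max(0, 0) = 1
depth(f3(f3(q, p), f3(p, p))) = 1 + max(1, 1) = 2
depth(f3(p, q)) = 1 + max(0, 0) = 1
depth(f3(f3(f3(q, p), f3(p, p)), f3(p, q))) = 1 + max(2, 1) = 3
depth(f3(f3(p, q), f3(q, q))) = 1 + max(1, 1) = 2
depth(f3(f3(f3(p, q), f3(q, q)), p)) = 1 + max(2, 0) = 3
depth(f3(f3(p, p), f3(p, p))) = 1 + max(1, 1) = 2
depth(f3(f3(f3(f3(p, q), f3(q, q)), p), f3(f3(p, p), f3(p, p)))) = 1 + max(3, 2) = 4
depth(f3(f3(f3(p, p), f3(p, p)), p)) = 1 + max(2, 0) = 3
depth(f3(f3(f3(f3(f3(p, q), f3(q, q)), p), f3(f3(p, p), f3(p, p))), f3(f3(f3(p, p), f3(p, p)), p))) = 1 + max(4, 3) = 5
depth(f3(f3(f3(f3(q, p), f3(p, p)), f3(p, q)), f3(f3(f3(f3(f3(p, q), f3(q, q)), p), f3(f3(p, p), f3(p, p))), f3(f3(f3(p, p), f3(p, p)), p)))) = 1 + max(3, 5) = 6
depth(f3(f3(q, q), f3(f3(f3(f3(q, p), f3(p, p)), f3(p, q)), f3(f3(f3(f3(f3(p, q), f3(q, q)), p), f3(f3(p, p), f3(p, p))), f3(f3(f3(p, p), f3(p, p)), p))))) = 1 + max(1, 6) = 7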